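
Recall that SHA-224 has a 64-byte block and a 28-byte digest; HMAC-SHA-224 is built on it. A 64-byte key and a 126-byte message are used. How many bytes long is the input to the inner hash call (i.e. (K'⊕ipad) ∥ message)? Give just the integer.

190

Key is 64 ≤ 64 bytes, zero-padded: |K'| = 64.
Inner input = (K'⊕ipad) ∥ m → 64 + 126 = 190 bytes.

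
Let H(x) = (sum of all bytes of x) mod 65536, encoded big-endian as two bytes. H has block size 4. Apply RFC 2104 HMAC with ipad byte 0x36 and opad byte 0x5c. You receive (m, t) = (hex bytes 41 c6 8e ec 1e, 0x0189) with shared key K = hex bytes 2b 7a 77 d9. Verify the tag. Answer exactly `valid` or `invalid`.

Key hex bytes 2b 7a 77 d9 is exactly B = 4 bytes: K' = 2b 7a 77 d9.
K' ⊕ ipad = 1d 4c 41 ef; K' ⊕ opad = 77 26 2b 85.
Inner hash: sum = 29+76+65+239+65+198+142+236+30 = 1080 → 04 38.
Outer hash (recomputed tag): sum = 119+38+43+133+4+56 = 393 → 01 89.
Recomputed tag = 0189; claimed = 0189 → match.

valid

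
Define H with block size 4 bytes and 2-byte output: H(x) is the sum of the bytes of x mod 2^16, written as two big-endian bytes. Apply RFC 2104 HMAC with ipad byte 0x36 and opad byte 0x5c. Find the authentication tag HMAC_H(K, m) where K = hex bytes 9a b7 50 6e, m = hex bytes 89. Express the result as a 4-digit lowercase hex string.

0265

Key hex bytes 9a b7 50 6e is exactly B = 4 bytes: K' = 9a b7 50 6e.
K' ⊕ ipad = ac 81 66 58.  K' ⊕ opad = c6 eb 0c 32.
Inner input = (K'⊕ipad) ∥ m = ac 81 66 58 ∥ 89.
Inner hash: sum = 172+129+102+88+137 = 628 → 02 74.
Outer input = (K'⊕opad) ∥ inner = c6 eb 0c 32 ∥ 02 74.
Outer hash (tag): sum = 198+235+12+50+2+116 = 613 → 02 65.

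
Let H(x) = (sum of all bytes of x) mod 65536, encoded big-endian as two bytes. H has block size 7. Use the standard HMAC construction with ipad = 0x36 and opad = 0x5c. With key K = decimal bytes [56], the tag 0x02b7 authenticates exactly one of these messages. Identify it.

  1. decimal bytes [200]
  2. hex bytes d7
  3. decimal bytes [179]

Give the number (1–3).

Key decimal bytes [56] = 38 is 1 byte ≤ B = 7; zero-pad to 7 bytes: K' = 38 00 00 00 00 00 00.
K' ⊕ ipad = 0e 36 36 36 36 36 36; K' ⊕ opad = 64 5c 5c 5c 5c 5c 5c.
m1: inner = H(0e 36 36 36 36 36 36 c8) = 02 1a; tag = H(64 5c 5c 5c 5c 5c 5c 02 1a) = 02a8
m2: inner = H(0e 36 36 36 36 36 36 d7) = 02 29; tag = H(64 5c 5c 5c 5c 5c 5c 02 29) = 02b7 ← matches
m3: inner = H(0e 36 36 36 36 36 36 b3) = 02 05; tag = H(64 5c 5c 5c 5c 5c 5c 02 05) = 0293

2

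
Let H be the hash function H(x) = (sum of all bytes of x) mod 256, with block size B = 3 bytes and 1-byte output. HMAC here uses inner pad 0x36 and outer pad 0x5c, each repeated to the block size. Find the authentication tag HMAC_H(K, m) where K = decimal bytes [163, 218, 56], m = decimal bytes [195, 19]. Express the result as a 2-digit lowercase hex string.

Key decimal bytes [163, 218, 56] = a3 da 38 is exactly B = 3 bytes: K' = a3 da 38.
K' ⊕ ipad = 95 ec 0e.  K' ⊕ opad = ff 86 64.
Inner input = (K'⊕ipad) ∥ m = 95 ec 0e ∥ c3 13.
Inner hash: sum = 149+236+14+195+19 = 613; mod 256 = 101 → 65.
Outer input = (K'⊕opad) ∥ inner = ff 86 64 ∥ 65.
Outer hash (tag): sum = 255+134+100+101 = 590; mod 256 = 78 → 4e.

4e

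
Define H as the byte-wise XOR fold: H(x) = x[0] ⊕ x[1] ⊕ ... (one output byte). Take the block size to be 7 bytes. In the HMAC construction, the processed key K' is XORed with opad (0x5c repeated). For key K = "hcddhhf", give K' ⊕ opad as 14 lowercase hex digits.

Key "hcddhhf" = 68 63 64 64 68 68 66 is exactly B = 7 bytes: K' = 68 63 64 64 68 68 66.
XOR each byte with 0x5c: 68⊕5c=34, 63⊕5c=3f, 64⊕5c=38, 64⊕5c=38, 68⊕5c=34, 68⊕5c=34, 66⊕5c=3a.

343f383834343a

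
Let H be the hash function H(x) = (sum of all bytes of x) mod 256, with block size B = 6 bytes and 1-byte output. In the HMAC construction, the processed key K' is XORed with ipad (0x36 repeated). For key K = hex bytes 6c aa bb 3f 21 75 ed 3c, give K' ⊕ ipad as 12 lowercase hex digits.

Key hex bytes 6c aa bb 3f 21 75 ed 3c is 8 bytes > B = 6, so hash it first: H(key) = cf, then zero-pad to 6 bytes: K' = cf 00 00 00 00 00.
XOR each byte with 0x36: cf⊕36=f9, 00⊕36=36, 00⊕36=36, 00⊕36=36, 00⊕36=36, 00⊕36=36.

f93636363636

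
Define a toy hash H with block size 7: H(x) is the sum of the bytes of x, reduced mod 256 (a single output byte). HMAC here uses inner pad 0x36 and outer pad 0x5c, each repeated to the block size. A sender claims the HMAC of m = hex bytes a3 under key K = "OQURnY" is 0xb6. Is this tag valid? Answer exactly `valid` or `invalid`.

invalid

Key "OQURnY" = 4f 51 55 52 6e 59 is 6 bytes ≤ B = 7; zero-pad to 7 bytes: K' = 4f 51 55 52 6e 59 00.
K' ⊕ ipad = 79 67 63 64 58 6f 36; K' ⊕ opad = 13 0d 09 0e 32 05 5c.
Inner hash: sum = 121+103+99+100+88+111+54+163 = 839; mod 256 = 71 → 47.
Outer hash (recomputed tag): sum = 19+13+9+14+50+5+92+71 = 273; mod 256 = 17 → 11.
Recomputed tag = 11; claimed = b6 → mismatch.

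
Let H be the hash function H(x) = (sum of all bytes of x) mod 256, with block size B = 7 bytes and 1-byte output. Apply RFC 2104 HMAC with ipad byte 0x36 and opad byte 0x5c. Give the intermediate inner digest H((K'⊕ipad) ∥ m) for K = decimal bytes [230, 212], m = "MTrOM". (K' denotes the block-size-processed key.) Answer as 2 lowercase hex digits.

Key decimal bytes [230, 212] = e6 d4 is 2 bytes ≤ B = 7; zero-pad to 7 bytes: K' = e6 d4 00 00 00 00 00.
K' ⊕ ipad = d0 e2 36 36 36 36 36.
Inner input = d0 e2 36 36 36 36 36 ∥ 4d 54 72 4f 4d.
Inner hash: sum = 208+226+54+54+54+54+54+77+84+114+79+77 = 1135; mod 256 = 111 → 6f.

6f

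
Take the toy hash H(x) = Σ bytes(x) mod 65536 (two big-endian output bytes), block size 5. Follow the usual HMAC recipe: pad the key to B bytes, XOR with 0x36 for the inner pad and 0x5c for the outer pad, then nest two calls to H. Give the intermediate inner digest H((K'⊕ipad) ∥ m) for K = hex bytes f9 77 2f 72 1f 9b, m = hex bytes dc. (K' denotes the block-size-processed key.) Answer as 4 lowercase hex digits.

Key hex bytes f9 77 2f 72 1f 9b is 6 bytes > B = 5, so hash it first: H(key) = 02 cb, then zero-pad to 5 bytes: K' = 02 cb 00 00 00.
K' ⊕ ipad = 34 fd 36 36 36.
Inner input = 34 fd 36 36 36 ∥ dc.
Inner hash: sum = 52+253+54+54+54+220 = 687 → 02 af.

02af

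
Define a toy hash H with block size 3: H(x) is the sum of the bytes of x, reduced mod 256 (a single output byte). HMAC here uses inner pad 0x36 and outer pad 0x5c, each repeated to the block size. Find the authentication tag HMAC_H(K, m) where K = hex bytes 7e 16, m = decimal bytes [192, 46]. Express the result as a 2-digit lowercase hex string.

Key hex bytes 7e 16 is 2 bytes ≤ B = 3; zero-pad to 3 bytes: K' = 7e 16 00.
K' ⊕ ipad = 48 20 36.  K' ⊕ opad = 22 4a 5c.
Inner input = (K'⊕ipad) ∥ m = 48 20 36 ∥ c0 2e.
Inner hash: sum = 72+32+54+192+46 = 396; mod 256 = 140 → 8c.
Outer input = (K'⊕opad) ∥ inner = 22 4a 5c ∥ 8c.
Outer hash (tag): sum = 34+74+92+140 = 340; mod 256 = 84 → 54.

54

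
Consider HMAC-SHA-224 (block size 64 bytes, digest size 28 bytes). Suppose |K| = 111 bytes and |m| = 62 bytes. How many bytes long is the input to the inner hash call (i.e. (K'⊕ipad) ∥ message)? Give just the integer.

Key is 111 > 64 bytes, so it is hashed to 28 bytes then zero-padded to 64: |K'| = 64.
Inner input = (K'⊕ipad) ∥ m → 64 + 62 = 126 bytes.

126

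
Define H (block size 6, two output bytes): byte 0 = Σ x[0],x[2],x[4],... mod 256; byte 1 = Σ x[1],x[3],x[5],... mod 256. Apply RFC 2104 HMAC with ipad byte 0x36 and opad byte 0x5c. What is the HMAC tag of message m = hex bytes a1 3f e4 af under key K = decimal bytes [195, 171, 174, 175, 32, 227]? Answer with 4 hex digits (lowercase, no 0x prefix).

35a2

Key decimal bytes [195, 171, 174, 175, 32, 227] = c3 ab ae af 20 e3 is exactly B = 6 bytes: K' = c3 ab ae af 20 e3.
K' ⊕ ipad = f5 9d 98 99 16 d5.  K' ⊕ opad = 9f f7 f2 f3 7c bf.
Inner input = (K'⊕ipad) ∥ m = f5 9d 98 99 16 d5 ∥ a1 3f e4 af.
Inner hash: even-index sum = 808 mod 256 = 40; odd-index sum = 761 mod 256 = 249 → 28 f9.
Outer input = (K'⊕opad) ∥ inner = 9f f7 f2 f3 7c bf ∥ 28 f9.
Outer hash (tag): even-index sum = 565 mod 256 = 53; odd-index sum = 930 mod 256 = 162 → 35 a2.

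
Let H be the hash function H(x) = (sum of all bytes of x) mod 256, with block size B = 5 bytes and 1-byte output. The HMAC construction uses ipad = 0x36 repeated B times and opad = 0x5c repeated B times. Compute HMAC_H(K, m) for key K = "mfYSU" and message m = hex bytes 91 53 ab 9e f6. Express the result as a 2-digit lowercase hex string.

8d

Key "mfYSU" = 6d 66 59 53 55 is exactly B = 5 bytes: K' = 6d 66 59 53 55.
K' ⊕ ipad = 5b 50 6f 65 63.  K' ⊕ opad = 31 3a 05 0f 09.
Inner input = (K'⊕ipad) ∥ m = 5b 50 6f 65 63 ∥ 91 53 ab 9e f6.
Inner hash: sum = 91+80+111+101+99+145+83+171+158+246 = 1285; mod 256 = 5 → 05.
Outer input = (K'⊕opad) ∥ inner = 31 3a 05 0f 09 ∥ 05.
Outer hash (tag): sum = 49+58+5+15+9+5 = 141 → 8d.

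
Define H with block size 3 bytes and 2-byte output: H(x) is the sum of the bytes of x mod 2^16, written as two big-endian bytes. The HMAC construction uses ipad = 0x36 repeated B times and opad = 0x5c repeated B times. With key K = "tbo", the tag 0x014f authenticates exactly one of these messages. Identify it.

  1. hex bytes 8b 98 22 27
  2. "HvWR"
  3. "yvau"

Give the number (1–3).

3

Key "tbo" = 74 62 6f is exactly B = 3 bytes: K' = 74 62 6f.
K' ⊕ ipad = 42 54 59; K' ⊕ opad = 28 3e 33.
m1: inner = H(42 54 59 8b 98 22 27) = 02 5b; tag = H(28 3e 33 02 5b) = 00f6
m2: inner = H(42 54 59 48 76 57 52) = 02 56; tag = H(28 3e 33 02 56) = 00f1
m3: inner = H(42 54 59 79 76 61 75) = 02 b4; tag = H(28 3e 33 02 b4) = 014f ← matches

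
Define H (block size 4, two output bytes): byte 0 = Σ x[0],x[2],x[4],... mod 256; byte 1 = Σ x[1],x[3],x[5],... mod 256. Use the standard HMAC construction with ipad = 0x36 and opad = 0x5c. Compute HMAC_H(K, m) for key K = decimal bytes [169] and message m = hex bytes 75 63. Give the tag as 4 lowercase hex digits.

9b87

Key decimal bytes [169] = a9 is 1 byte ≤ B = 4; zero-pad to 4 bytes: K' = a9 00 00 00.
K' ⊕ ipad = 9f 36 36 36.  K' ⊕ opad = f5 5c 5c 5c.
Inner input = (K'⊕ipad) ∥ m = 9f 36 36 36 ∥ 75 63.
Inner hash: even-index sum = 330 mod 256 = 74; odd-index sum = 207 mod 256 = 207 → 4a cf.
Outer input = (K'⊕opad) ∥ inner = f5 5c 5c 5c ∥ 4a cf.
Outer hash (tag): even-index sum = 411 mod 256 = 155; odd-index sum = 391 mod 256 = 135 → 9b 87.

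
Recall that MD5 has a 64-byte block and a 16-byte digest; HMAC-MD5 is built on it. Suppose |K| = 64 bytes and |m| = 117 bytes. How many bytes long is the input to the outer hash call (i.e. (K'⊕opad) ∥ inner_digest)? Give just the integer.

80

Key is 64 ≤ 64 bytes, zero-padded: |K'| = 64.
Outer input = (K'⊕opad) ∥ H(inner) → 64 + 16 = 80 bytes.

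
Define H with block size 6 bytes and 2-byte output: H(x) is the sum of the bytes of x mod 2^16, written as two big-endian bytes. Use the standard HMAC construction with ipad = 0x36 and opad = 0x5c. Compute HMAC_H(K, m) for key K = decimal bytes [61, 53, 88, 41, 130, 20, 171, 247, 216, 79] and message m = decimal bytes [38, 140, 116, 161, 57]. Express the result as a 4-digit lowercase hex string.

Key decimal bytes [61, 53, 88, 41, 130, 20, 171, 247, 216, 79] = 3d 35 58 29 82 14 ab f7 d8 4f is 10 bytes > B = 6, so hash it first: H(key) = 04 52, then zero-pad to 6 bytes: K' = 04 52 00 00 00 00.
K' ⊕ ipad = 32 64 36 36 36 36.  K' ⊕ opad = 58 0e 5c 5c 5c 5c.
Inner input = (K'⊕ipad) ∥ m = 32 64 36 36 36 36 ∥ 26 8c 74 a1 39.
Inner hash: sum = 50+100+54+54+54+54+38+140+116+161+57 = 878 → 03 6e.
Outer input = (K'⊕opad) ∥ inner = 58 0e 5c 5c 5c 5c ∥ 03 6e.
Outer hash (tag): sum = 88+14+92+92+92+92+3+110 = 583 → 02 47.

0247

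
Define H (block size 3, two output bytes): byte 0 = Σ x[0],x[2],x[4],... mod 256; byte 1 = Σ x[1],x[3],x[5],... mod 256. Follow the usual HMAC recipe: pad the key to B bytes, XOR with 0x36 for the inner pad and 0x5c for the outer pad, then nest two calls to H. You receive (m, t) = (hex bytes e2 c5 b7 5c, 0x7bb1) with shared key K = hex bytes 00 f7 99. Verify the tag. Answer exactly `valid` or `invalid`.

Key hex bytes 00 f7 99 is exactly B = 3 bytes: K' = 00 f7 99.
K' ⊕ ipad = 36 c1 af; K' ⊕ opad = 5c ab c5.
Inner hash: even-index sum = 518 mod 256 = 6; odd-index sum = 602 mod 256 = 90 → 06 5a.
Outer hash (recomputed tag): even-index sum = 379 mod 256 = 123; odd-index sum = 177 mod 256 = 177 → 7b b1.
Recomputed tag = 7bb1; claimed = 7bb1 → match.

valid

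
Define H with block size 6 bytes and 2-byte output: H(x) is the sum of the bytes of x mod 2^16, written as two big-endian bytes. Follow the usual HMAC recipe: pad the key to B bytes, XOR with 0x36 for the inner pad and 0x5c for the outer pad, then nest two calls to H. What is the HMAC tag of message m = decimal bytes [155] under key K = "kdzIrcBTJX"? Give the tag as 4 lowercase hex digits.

Key "kdzIrcBTJX" = 6b 64 7a 49 72 63 42 54 4a 58 is 10 bytes > B = 6, so hash it first: H(key) = 03 9f, then zero-pad to 6 bytes: K' = 03 9f 00 00 00 00.
K' ⊕ ipad = 35 a9 36 36 36 36.  K' ⊕ opad = 5f c3 5c 5c 5c 5c.
Inner input = (K'⊕ipad) ∥ m = 35 a9 36 36 36 36 ∥ 9b.
Inner hash: sum = 53+169+54+54+54+54+155 = 593 → 02 51.
Outer input = (K'⊕opad) ∥ inner = 5f c3 5c 5c 5c 5c ∥ 02 51.
Outer hash (tag): sum = 95+195+92+92+92+92+2+81 = 741 → 02 e5.

02e5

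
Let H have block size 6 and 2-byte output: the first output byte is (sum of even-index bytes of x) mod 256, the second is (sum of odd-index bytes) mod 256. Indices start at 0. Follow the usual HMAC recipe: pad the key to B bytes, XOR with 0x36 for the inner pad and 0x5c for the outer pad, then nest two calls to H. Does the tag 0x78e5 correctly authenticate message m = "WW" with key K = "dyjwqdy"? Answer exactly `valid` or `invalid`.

Key "dyjwqdy" = 64 79 6a 77 71 64 79 is 7 bytes > B = 6, so hash it first: H(key) = b8 54, then zero-pad to 6 bytes: K' = b8 54 00 00 00 00.
K' ⊕ ipad = 8e 62 36 36 36 36; K' ⊕ opad = e4 08 5c 5c 5c 5c.
Inner hash: even-index sum = 337 mod 256 = 81; odd-index sum = 293 mod 256 = 37 → 51 25.
Outer hash (recomputed tag): even-index sum = 493 mod 256 = 237; odd-index sum = 229 mod 256 = 229 → ed e5.
Recomputed tag = ede5; claimed = 78e5 → mismatch.

invalid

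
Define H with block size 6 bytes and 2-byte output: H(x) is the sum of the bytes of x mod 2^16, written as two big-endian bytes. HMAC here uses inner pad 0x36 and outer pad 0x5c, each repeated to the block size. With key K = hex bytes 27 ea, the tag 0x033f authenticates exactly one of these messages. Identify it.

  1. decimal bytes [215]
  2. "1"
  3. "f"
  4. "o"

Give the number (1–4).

Key hex bytes 27 ea is 2 bytes ≤ B = 6; zero-pad to 6 bytes: K' = 27 ea 00 00 00 00.
K' ⊕ ipad = 11 dc 36 36 36 36; K' ⊕ opad = 7b b6 5c 5c 5c 5c.
m1: inner = H(11 dc 36 36 36 36 d7) = 02 9c; tag = H(7b b6 5c 5c 5c 5c 02 9c) = 033f ← matches
m2: inner = H(11 dc 36 36 36 36 31) = 01 f6; tag = H(7b b6 5c 5c 5c 5c 01 f6) = 0398
m3: inner = H(11 dc 36 36 36 36 66) = 02 2b; tag = H(7b b6 5c 5c 5c 5c 02 2b) = 02ce
m4: inner = H(11 dc 36 36 36 36 6f) = 02 34; tag = H(7b b6 5c 5c 5c 5c 02 34) = 02d7

1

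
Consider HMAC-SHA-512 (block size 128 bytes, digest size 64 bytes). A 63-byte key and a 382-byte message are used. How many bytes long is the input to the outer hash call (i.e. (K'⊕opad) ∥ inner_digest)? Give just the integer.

192

Key is 63 ≤ 128 bytes, zero-padded: |K'| = 128.
Outer input = (K'⊕opad) ∥ H(inner) → 128 + 64 = 192 bytes.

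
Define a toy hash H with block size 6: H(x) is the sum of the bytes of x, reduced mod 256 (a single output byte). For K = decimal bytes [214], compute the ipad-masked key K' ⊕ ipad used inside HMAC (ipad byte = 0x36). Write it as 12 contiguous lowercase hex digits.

e03636363636

Key decimal bytes [214] = d6 is 1 byte ≤ B = 6; zero-pad to 6 bytes: K' = d6 00 00 00 00 00.
XOR each byte with 0x36: d6⊕36=e0, 00⊕36=36, 00⊕36=36, 00⊕36=36, 00⊕36=36, 00⊕36=36.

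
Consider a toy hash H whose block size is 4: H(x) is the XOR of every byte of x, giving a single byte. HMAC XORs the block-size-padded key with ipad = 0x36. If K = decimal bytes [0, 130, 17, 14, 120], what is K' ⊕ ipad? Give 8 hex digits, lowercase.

Key decimal bytes [0, 130, 17, 14, 120] = 00 82 11 0e 78 is 5 bytes > B = 4, so hash it first: H(key) = e5, then zero-pad to 4 bytes: K' = e5 00 00 00.
XOR each byte with 0x36: e5⊕36=d3, 00⊕36=36, 00⊕36=36, 00⊕36=36.

d3363636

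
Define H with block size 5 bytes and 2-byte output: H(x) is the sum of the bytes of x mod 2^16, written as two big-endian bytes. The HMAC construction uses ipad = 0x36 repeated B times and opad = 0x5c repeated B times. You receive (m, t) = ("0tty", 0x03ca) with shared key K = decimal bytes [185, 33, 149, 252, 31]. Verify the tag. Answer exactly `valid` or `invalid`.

invalid

Key decimal bytes [185, 33, 149, 252, 31] = b9 21 95 fc 1f is exactly B = 5 bytes: K' = b9 21 95 fc 1f.
K' ⊕ ipad = 8f 17 a3 ca 29; K' ⊕ opad = e5 7d c9 a0 43.
Inner hash: sum = 143+23+163+202+41+48+116+116+121 = 973 → 03 cd.
Outer hash (recomputed tag): sum = 229+125+201+160+67+3+205 = 990 → 03 de.
Recomputed tag = 03de; claimed = 03ca → mismatch.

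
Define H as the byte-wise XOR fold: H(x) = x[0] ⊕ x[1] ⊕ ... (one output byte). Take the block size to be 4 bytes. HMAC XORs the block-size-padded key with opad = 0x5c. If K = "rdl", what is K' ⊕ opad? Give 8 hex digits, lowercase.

2e38305c

Key "rdl" = 72 64 6c is 3 bytes ≤ B = 4; zero-pad to 4 bytes: K' = 72 64 6c 00.
XOR each byte with 0x5c: 72⊕5c=2e, 64⊕5c=38, 6c⊕5c=30, 00⊕5c=5c.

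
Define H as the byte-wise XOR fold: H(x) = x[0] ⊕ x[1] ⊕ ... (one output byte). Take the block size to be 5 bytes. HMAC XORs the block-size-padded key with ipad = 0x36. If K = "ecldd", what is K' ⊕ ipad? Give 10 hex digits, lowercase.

Key "ecldd" = 65 63 6c 64 64 is exactly B = 5 bytes: K' = 65 63 6c 64 64.
XOR each byte with 0x36: 65⊕36=53, 63⊕36=55, 6c⊕36=5a, 64⊕36=52, 64⊕36=52.

53555a5252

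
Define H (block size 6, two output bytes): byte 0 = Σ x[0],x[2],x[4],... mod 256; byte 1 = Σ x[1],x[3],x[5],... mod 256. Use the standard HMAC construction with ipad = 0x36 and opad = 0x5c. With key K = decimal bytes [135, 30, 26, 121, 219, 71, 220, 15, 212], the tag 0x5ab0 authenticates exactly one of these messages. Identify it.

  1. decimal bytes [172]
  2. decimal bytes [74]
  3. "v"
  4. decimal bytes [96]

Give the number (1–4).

1

Key decimal bytes [135, 30, 26, 121, 219, 71, 220, 15, 212] = 87 1e 1a 79 db 47 dc 0f d4 is 9 bytes > B = 6, so hash it first: H(key) = 2c ed, then zero-pad to 6 bytes: K' = 2c ed 00 00 00 00.
K' ⊕ ipad = 1a db 36 36 36 36; K' ⊕ opad = 70 b1 5c 5c 5c 5c.
m1: inner = H(1a db 36 36 36 36 ac) = 32 47; tag = H(70 b1 5c 5c 5c 5c 32 47) = 5ab0 ← matches
m2: inner = H(1a db 36 36 36 36 4a) = d0 47; tag = H(70 b1 5c 5c 5c 5c d0 47) = f8b0
m3: inner = H(1a db 36 36 36 36 76) = fc 47; tag = H(70 b1 5c 5c 5c 5c fc 47) = 24b0
m4: inner = H(1a db 36 36 36 36 60) = e6 47; tag = H(70 b1 5c 5c 5c 5c e6 47) = 0eb0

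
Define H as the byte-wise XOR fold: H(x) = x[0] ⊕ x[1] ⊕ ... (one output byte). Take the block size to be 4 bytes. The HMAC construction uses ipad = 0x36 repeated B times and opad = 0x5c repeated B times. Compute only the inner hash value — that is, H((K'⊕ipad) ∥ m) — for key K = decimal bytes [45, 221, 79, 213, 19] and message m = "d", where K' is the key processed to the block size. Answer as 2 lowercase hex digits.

1d

Key decimal bytes [45, 221, 79, 213, 19] = 2d dd 4f d5 13 is 5 bytes > B = 4, so hash it first: H(key) = 79, then zero-pad to 4 bytes: K' = 79 00 00 00.
K' ⊕ ipad = 4f 36 36 36.
Inner input = 4f 36 36 36 ∥ 64.
Inner hash: XOR 4f⊕36⊕36⊕36⊕64 = 1d.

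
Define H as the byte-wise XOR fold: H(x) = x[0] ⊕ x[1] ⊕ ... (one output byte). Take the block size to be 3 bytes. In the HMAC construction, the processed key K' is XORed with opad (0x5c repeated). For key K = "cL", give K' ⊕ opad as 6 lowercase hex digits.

3f105c

Key "cL" = 63 4c is 2 bytes ≤ B = 3; zero-pad to 3 bytes: K' = 63 4c 00.
XOR each byte with 0x5c: 63⊕5c=3f, 4c⊕5c=10, 00⊕5c=5c.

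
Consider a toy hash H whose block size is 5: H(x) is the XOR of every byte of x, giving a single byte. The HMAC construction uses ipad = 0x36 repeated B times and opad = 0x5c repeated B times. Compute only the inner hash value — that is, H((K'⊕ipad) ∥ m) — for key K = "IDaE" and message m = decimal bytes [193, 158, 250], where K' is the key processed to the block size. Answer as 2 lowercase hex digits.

ba

Key "IDaE" = 49 44 61 45 is 4 bytes ≤ B = 5; zero-pad to 5 bytes: K' = 49 44 61 45 00.
K' ⊕ ipad = 7f 72 57 73 36.
Inner input = 7f 72 57 73 36 ∥ c1 9e fa.
Inner hash: XOR 7f⊕72⊕57⊕73⊕36⊕c1⊕9e⊕fa = ba.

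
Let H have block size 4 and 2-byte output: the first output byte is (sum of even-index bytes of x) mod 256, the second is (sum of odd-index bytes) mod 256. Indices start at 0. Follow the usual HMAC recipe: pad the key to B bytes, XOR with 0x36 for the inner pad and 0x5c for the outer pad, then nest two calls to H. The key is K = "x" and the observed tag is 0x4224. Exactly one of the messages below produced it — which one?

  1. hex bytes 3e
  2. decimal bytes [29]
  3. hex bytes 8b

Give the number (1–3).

Key "x" = 78 is 1 byte ≤ B = 4; zero-pad to 4 bytes: K' = 78 00 00 00.
K' ⊕ ipad = 4e 36 36 36; K' ⊕ opad = 24 5c 5c 5c.
m1: inner = H(4e 36 36 36 3e) = c2 6c; tag = H(24 5c 5c 5c c2 6c) = 4224 ← matches
m2: inner = H(4e 36 36 36 1d) = a1 6c; tag = H(24 5c 5c 5c a1 6c) = 2124
m3: inner = H(4e 36 36 36 8b) = 0f 6c; tag = H(24 5c 5c 5c 0f 6c) = 8f24

1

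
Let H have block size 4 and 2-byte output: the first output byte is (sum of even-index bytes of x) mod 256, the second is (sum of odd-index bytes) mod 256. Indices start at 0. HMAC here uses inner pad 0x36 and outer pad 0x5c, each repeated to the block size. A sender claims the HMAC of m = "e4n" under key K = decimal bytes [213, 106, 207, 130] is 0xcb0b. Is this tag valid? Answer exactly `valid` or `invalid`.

Key decimal bytes [213, 106, 207, 130] = d5 6a cf 82 is exactly B = 4 bytes: K' = d5 6a cf 82.
K' ⊕ ipad = e3 5c f9 b4; K' ⊕ opad = 89 36 93 de.
Inner hash: even-index sum = 687 mod 256 = 175; odd-index sum = 324 mod 256 = 68 → af 44.
Outer hash (recomputed tag): even-index sum = 459 mod 256 = 203; odd-index sum = 344 mod 256 = 88 → cb 58.
Recomputed tag = cb58; claimed = cb0b → mismatch.

invalid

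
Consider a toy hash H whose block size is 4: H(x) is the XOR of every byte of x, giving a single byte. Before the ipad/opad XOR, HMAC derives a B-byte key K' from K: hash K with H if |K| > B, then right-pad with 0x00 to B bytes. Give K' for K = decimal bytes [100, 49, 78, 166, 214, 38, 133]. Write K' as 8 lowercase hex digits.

c8000000

|K| = 7 > B = 4, so first hash the key.
H(K): XOR 64⊕31⊕4e⊕a6⊕d6⊕26⊕85 = c8.
Zero-pad H(K) = c8 to 4 bytes: K' = c8 00 00 00.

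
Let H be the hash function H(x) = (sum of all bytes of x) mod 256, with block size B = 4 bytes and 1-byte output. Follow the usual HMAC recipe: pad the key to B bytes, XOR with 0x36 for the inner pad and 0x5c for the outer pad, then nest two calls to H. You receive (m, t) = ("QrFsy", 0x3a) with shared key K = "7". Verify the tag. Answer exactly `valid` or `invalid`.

Key "7" = 37 is 1 byte ≤ B = 4; zero-pad to 4 bytes: K' = 37 00 00 00.
K' ⊕ ipad = 01 36 36 36; K' ⊕ opad = 6b 5c 5c 5c.
Inner hash: sum = 1+54+54+54+81+114+70+115+121 = 664; mod 256 = 152 → 98.
Outer hash (recomputed tag): sum = 107+92+92+92+152 = 535; mod 256 = 23 → 17.
Recomputed tag = 17; claimed = 3a → mismatch.

invalid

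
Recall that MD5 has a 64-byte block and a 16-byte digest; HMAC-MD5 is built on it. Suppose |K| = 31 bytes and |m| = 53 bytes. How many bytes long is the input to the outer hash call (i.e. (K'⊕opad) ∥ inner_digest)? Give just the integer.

Key is 31 ≤ 64 bytes, zero-padded: |K'| = 64.
Outer input = (K'⊕opad) ∥ H(inner) → 64 + 16 = 80 bytes.

80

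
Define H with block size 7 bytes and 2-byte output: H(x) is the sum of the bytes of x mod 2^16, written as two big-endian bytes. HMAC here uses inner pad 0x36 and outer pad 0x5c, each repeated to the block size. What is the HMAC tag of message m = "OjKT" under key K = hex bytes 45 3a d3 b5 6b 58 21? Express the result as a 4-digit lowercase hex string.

02d4

Key hex bytes 45 3a d3 b5 6b 58 21 is exactly B = 7 bytes: K' = 45 3a d3 b5 6b 58 21.
K' ⊕ ipad = 73 0c e5 83 5d 6e 17.  K' ⊕ opad = 19 66 8f e9 37 04 7d.
Inner input = (K'⊕ipad) ∥ m = 73 0c e5 83 5d 6e 17 ∥ 4f 6a 4b 54.
Inner hash: sum = 115+12+229+131+93+110+23+79+106+75+84 = 1057 → 04 21.
Outer input = (K'⊕opad) ∥ inner = 19 66 8f e9 37 04 7d ∥ 04 21.
Outer hash (tag): sum = 25+102+143+233+55+4+125+4+33 = 724 → 02 d4.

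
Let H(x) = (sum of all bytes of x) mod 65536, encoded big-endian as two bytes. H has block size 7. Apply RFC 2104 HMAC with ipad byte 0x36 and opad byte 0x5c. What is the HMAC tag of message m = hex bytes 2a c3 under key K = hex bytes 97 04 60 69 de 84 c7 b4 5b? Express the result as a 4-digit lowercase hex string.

Key hex bytes 97 04 60 69 de 84 c7 b4 5b is 9 bytes > B = 7, so hash it first: H(key) = 04 9c, then zero-pad to 7 bytes: K' = 04 9c 00 00 00 00 00.
K' ⊕ ipad = 32 aa 36 36 36 36 36.  K' ⊕ opad = 58 c0 5c 5c 5c 5c 5c.
Inner input = (K'⊕ipad) ∥ m = 32 aa 36 36 36 36 36 ∥ 2a c3.
Inner hash: sum = 50+170+54+54+54+54+54+42+195 = 727 → 02 d7.
Outer input = (K'⊕opad) ∥ inner = 58 c0 5c 5c 5c 5c 5c ∥ 02 d7.
Outer hash (tag): sum = 88+192+92+92+92+92+92+2+215 = 957 → 03 bd.

03bd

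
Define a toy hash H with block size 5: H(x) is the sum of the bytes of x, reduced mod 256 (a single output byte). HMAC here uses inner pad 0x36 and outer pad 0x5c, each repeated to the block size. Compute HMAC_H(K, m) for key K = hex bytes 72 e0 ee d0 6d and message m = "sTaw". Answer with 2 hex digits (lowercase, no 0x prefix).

Key hex bytes 72 e0 ee d0 6d is exactly B = 5 bytes: K' = 72 e0 ee d0 6d.
K' ⊕ ipad = 44 d6 d8 e6 5b.  K' ⊕ opad = 2e bc b2 8c 31.
Inner input = (K'⊕ipad) ∥ m = 44 d6 d8 e6 5b ∥ 73 54 61 77.
Inner hash: sum = 68+214+216+230+91+115+84+97+119 = 1234; mod 256 = 210 → d2.
Outer input = (K'⊕opad) ∥ inner = 2e bc b2 8c 31 ∥ d2.
Outer hash (tag): sum = 46+188+178+140+49+210 = 811; mod 256 = 43 → 2b.

2b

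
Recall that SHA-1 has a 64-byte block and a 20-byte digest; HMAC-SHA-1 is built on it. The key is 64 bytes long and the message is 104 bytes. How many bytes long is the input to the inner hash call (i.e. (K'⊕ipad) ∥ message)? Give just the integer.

168

Key is 64 ≤ 64 bytes, zero-padded: |K'| = 64.
Inner input = (K'⊕ipad) ∥ m → 64 + 104 = 168 bytes.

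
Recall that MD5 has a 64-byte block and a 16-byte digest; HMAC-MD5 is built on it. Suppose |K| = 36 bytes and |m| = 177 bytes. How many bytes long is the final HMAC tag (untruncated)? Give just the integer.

16

The tag is one MD5 digest: 16 bytes.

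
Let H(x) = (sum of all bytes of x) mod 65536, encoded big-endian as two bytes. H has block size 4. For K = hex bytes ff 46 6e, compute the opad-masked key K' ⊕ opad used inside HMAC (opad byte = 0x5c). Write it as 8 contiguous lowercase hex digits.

Key hex bytes ff 46 6e is 3 bytes ≤ B = 4; zero-pad to 4 bytes: K' = ff 46 6e 00.
XOR each byte with 0x5c: ff⊕5c=a3, 46⊕5c=1a, 6e⊕5c=32, 00⊕5c=5c.

a31a325c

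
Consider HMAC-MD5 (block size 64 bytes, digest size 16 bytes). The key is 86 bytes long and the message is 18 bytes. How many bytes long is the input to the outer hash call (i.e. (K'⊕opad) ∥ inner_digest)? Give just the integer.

Key is 86 > 64 bytes, so it is hashed to 16 bytes then zero-padded to 64: |K'| = 64.
Outer input = (K'⊕opad) ∥ H(inner) → 64 + 16 = 80 bytes.

80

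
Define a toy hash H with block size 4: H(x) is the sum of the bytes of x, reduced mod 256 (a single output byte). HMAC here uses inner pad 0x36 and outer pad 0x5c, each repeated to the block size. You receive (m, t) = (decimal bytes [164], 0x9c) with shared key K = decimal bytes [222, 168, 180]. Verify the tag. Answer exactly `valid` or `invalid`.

valid

Key decimal bytes [222, 168, 180] = de a8 b4 is 3 bytes ≤ B = 4; zero-pad to 4 bytes: K' = de a8 b4 00.
K' ⊕ ipad = e8 9e 82 36; K' ⊕ opad = 82 f4 e8 5c.
Inner hash: sum = 232+158+130+54+164 = 738; mod 256 = 226 → e2.
Outer hash (recomputed tag): sum = 130+244+232+92+226 = 924; mod 256 = 156 → 9c.
Recomputed tag = 9c; claimed = 9c → match.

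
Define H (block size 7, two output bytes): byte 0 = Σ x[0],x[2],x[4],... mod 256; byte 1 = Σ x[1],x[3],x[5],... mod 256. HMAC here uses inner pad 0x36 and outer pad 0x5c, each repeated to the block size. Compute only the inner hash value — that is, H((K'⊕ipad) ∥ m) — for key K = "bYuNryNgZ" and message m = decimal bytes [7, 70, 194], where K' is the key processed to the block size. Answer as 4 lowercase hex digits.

Key "bYuNryNgZ" = 62 59 75 4e 72 79 4e 67 5a is 9 bytes > B = 7, so hash it first: H(key) = f1 87, then zero-pad to 7 bytes: K' = f1 87 00 00 00 00 00.
K' ⊕ ipad = c7 b1 36 36 36 36 36.
Inner input = c7 b1 36 36 36 36 36 ∥ 07 46 c2.
Inner hash: even-index sum = 431 mod 256 = 175; odd-index sum = 486 mod 256 = 230 → af e6.

afe6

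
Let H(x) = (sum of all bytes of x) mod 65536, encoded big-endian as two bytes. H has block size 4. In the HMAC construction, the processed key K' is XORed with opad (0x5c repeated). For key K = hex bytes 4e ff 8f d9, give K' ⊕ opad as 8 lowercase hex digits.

12a3d385

Key hex bytes 4e ff 8f d9 is exactly B = 4 bytes: K' = 4e ff 8f d9.
XOR each byte with 0x5c: 4e⊕5c=12, ff⊕5c=a3, 8f⊕5c=d3, d9⊕5c=85.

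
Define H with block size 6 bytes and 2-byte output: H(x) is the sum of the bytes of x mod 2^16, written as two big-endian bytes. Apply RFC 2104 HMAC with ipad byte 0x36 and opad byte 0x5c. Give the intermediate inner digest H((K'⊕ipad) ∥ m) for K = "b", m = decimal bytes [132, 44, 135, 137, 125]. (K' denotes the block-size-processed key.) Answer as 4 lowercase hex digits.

039f

Key "b" = 62 is 1 byte ≤ B = 6; zero-pad to 6 bytes: K' = 62 00 00 00 00 00.
K' ⊕ ipad = 54 36 36 36 36 36.
Inner input = 54 36 36 36 36 36 ∥ 84 2c 87 89 7d.
Inner hash: sum = 84+54+54+54+54+54+132+44+135+137+125 = 927 → 03 9f.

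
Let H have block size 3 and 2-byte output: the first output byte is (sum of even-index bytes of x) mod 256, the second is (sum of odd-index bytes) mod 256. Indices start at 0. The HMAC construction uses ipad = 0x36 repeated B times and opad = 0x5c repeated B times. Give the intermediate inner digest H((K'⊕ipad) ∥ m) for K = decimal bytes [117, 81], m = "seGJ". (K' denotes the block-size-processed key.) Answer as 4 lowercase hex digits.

Key decimal bytes [117, 81] = 75 51 is 2 bytes ≤ B = 3; zero-pad to 3 bytes: K' = 75 51 00.
K' ⊕ ipad = 43 67 36.
Inner input = 43 67 36 ∥ 73 65 47 4a.
Inner hash: even-index sum = 296 mod 256 = 40; odd-index sum = 289 mod 256 = 33 → 28 21.

2821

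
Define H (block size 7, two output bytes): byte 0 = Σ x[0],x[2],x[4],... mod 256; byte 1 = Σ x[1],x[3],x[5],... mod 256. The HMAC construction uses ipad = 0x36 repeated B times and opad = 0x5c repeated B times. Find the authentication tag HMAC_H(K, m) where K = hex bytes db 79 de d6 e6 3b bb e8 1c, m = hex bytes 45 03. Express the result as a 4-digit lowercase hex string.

Key hex bytes db 79 de d6 e6 3b bb e8 1c is 9 bytes > B = 7, so hash it first: H(key) = 76 72, then zero-pad to 7 bytes: K' = 76 72 00 00 00 00 00.
K' ⊕ ipad = 40 44 36 36 36 36 36.  K' ⊕ opad = 2a 2e 5c 5c 5c 5c 5c.
Inner input = (K'⊕ipad) ∥ m = 40 44 36 36 36 36 36 ∥ 45 03.
Inner hash: even-index sum = 229 mod 256 = 229; odd-index sum = 245 mod 256 = 245 → e5 f5.
Outer input = (K'⊕opad) ∥ inner = 2a 2e 5c 5c 5c 5c 5c ∥ e5 f5.
Outer hash (tag): even-index sum = 563 mod 256 = 51; odd-index sum = 459 mod 256 = 203 → 33 cb.

33cb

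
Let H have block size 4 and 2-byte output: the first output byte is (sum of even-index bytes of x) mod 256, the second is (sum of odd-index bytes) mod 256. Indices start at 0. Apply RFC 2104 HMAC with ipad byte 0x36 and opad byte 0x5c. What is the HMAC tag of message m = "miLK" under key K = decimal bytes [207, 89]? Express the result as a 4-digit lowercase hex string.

d7ba

Key decimal bytes [207, 89] = cf 59 is 2 bytes ≤ B = 4; zero-pad to 4 bytes: K' = cf 59 00 00.
K' ⊕ ipad = f9 6f 36 36.  K' ⊕ opad = 93 05 5c 5c.
Inner input = (K'⊕ipad) ∥ m = f9 6f 36 36 ∥ 6d 69 4c 4b.
Inner hash: even-index sum = 488 mod 256 = 232; odd-index sum = 345 mod 256 = 89 → e8 59.
Outer input = (K'⊕opad) ∥ inner = 93 05 5c 5c ∥ e8 59.
Outer hash (tag): even-index sum = 471 mod 256 = 215; odd-index sum = 186 mod 256 = 186 → d7 ba.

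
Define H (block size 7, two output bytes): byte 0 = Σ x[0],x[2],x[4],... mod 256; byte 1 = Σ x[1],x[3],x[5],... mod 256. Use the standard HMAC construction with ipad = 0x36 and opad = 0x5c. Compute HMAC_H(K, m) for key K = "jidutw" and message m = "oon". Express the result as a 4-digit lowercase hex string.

Key "jidutw" = 6a 69 64 75 74 77 is 6 bytes ≤ B = 7; zero-pad to 7 bytes: K' = 6a 69 64 75 74 77 00.
K' ⊕ ipad = 5c 5f 52 43 42 41 36.  K' ⊕ opad = 36 35 38 29 28 2b 5c.
Inner input = (K'⊕ipad) ∥ m = 5c 5f 52 43 42 41 36 ∥ 6f 6f 6e.
Inner hash: even-index sum = 405 mod 256 = 149; odd-index sum = 448 mod 256 = 192 → 95 c0.
Outer input = (K'⊕opad) ∥ inner = 36 35 38 29 28 2b 5c ∥ 95 c0.
Outer hash (tag): even-index sum = 434 mod 256 = 178; odd-index sum = 286 mod 256 = 30 → b2 1e.

b21e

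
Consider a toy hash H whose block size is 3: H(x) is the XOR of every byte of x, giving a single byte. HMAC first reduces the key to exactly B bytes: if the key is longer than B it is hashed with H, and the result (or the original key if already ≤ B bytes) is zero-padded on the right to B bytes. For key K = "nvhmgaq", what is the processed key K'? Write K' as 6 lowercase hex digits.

6a0000

|K| = 7 > B = 3, so first hash the key.
H(K): XOR 6e⊕76⊕68⊕6d⊕67⊕61⊕71 = 6a.
Zero-pad H(K) = 6a to 3 bytes: K' = 6a 00 00.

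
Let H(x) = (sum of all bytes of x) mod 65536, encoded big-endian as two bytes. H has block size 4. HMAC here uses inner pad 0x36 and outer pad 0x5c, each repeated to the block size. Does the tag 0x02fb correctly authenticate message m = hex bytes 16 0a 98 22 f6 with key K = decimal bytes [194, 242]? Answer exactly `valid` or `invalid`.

valid

Key decimal bytes [194, 242] = c2 f2 is 2 bytes ≤ B = 4; zero-pad to 4 bytes: K' = c2 f2 00 00.
K' ⊕ ipad = f4 c4 36 36; K' ⊕ opad = 9e ae 5c 5c.
Inner hash: sum = 244+196+54+54+22+10+152+34+246 = 1012 → 03 f4.
Outer hash (recomputed tag): sum = 158+174+92+92+3+244 = 763 → 02 fb.
Recomputed tag = 02fb; claimed = 02fb → match.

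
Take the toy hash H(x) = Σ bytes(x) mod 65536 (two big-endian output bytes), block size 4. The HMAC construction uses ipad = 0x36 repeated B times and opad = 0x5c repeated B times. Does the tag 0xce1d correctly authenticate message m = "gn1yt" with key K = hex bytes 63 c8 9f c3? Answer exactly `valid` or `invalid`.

invalid

Key hex bytes 63 c8 9f c3 is exactly B = 4 bytes: K' = 63 c8 9f c3.
K' ⊕ ipad = 55 fe a9 f5; K' ⊕ opad = 3f 94 c3 9f.
Inner hash: sum = 85+254+169+245+103+110+49+121+116 = 1252 → 04 e4.
Outer hash (recomputed tag): sum = 63+148+195+159+4+228 = 797 → 03 1d.
Recomputed tag = 031d; claimed = ce1d → mismatch.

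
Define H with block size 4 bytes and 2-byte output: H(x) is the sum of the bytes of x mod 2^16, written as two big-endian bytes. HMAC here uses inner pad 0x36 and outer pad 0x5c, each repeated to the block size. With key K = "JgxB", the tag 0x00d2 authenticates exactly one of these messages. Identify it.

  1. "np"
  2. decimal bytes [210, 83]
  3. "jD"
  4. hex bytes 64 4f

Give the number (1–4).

Key "JgxB" = 4a 67 78 42 is exactly B = 4 bytes: K' = 4a 67 78 42.
K' ⊕ ipad = 7c 51 4e 74; K' ⊕ opad = 16 3b 24 1e.
m1: inner = H(7c 51 4e 74 6e 70) = 02 6d; tag = H(16 3b 24 1e 02 6d) = 0102
m2: inner = H(7c 51 4e 74 d2 53) = 02 b4; tag = H(16 3b 24 1e 02 b4) = 0149
m3: inner = H(7c 51 4e 74 6a 44) = 02 3d; tag = H(16 3b 24 1e 02 3d) = 00d2 ← matches
m4: inner = H(7c 51 4e 74 64 4f) = 02 42; tag = H(16 3b 24 1e 02 42) = 00d7

3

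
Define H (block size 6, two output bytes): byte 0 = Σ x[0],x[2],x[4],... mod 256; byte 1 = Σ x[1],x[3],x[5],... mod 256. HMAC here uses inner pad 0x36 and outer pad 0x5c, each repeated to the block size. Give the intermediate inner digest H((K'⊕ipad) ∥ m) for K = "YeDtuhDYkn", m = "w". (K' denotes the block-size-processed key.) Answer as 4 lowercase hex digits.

daaa

Key "YeDtuhDYkn" = 59 65 44 74 75 68 44 59 6b 6e is 10 bytes > B = 6, so hash it first: H(key) = c1 08, then zero-pad to 6 bytes: K' = c1 08 00 00 00 00.
K' ⊕ ipad = f7 3e 36 36 36 36.
Inner input = f7 3e 36 36 36 36 ∥ 77.
Inner hash: even-index sum = 474 mod 256 = 218; odd-index sum = 170 mod 256 = 170 → da aa.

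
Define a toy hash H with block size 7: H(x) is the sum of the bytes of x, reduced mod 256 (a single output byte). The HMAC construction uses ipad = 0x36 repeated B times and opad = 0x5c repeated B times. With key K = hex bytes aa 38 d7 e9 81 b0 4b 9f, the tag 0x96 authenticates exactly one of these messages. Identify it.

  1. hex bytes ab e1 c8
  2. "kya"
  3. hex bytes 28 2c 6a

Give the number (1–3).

3

Key hex bytes aa 38 d7 e9 81 b0 4b 9f is 8 bytes > B = 7, so hash it first: H(key) = bd, then zero-pad to 7 bytes: K' = bd 00 00 00 00 00 00.
K' ⊕ ipad = 8b 36 36 36 36 36 36; K' ⊕ opad = e1 5c 5c 5c 5c 5c 5c.
m1: inner = H(8b 36 36 36 36 36 36 ab e1 c8) = 23; tag = H(e1 5c 5c 5c 5c 5c 5c 23) = 2c
m2: inner = H(8b 36 36 36 36 36 36 6b 79 61) = 14; tag = H(e1 5c 5c 5c 5c 5c 5c 14) = 1d
m3: inner = H(8b 36 36 36 36 36 36 28 2c 6a) = 8d; tag = H(e1 5c 5c 5c 5c 5c 5c 8d) = 96 ← matches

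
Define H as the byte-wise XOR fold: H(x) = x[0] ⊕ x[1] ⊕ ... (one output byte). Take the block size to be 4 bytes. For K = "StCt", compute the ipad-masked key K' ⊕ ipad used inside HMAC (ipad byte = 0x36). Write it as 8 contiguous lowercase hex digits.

65427542

Key "StCt" = 53 74 43 74 is exactly B = 4 bytes: K' = 53 74 43 74.
XOR each byte with 0x36: 53⊕36=65, 74⊕36=42, 43⊕36=75, 74⊕36=42.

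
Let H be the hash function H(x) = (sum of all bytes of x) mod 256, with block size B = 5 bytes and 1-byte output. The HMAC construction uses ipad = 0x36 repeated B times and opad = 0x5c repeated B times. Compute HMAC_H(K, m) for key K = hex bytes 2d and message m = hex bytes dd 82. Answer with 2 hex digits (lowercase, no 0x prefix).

Key hex bytes 2d is 1 byte ≤ B = 5; zero-pad to 5 bytes: K' = 2d 00 00 00 00.
K' ⊕ ipad = 1b 36 36 36 36.  K' ⊕ opad = 71 5c 5c 5c 5c.
Inner input = (K'⊕ipad) ∥ m = 1b 36 36 36 36 ∥ dd 82.
Inner hash: sum = 27+54+54+54+54+221+130 = 594; mod 256 = 82 → 52.
Outer input = (K'⊕opad) ∥ inner = 71 5c 5c 5c 5c ∥ 52.
Outer hash (tag): sum = 113+92+92+92+92+82 = 563; mod 256 = 51 → 33.

33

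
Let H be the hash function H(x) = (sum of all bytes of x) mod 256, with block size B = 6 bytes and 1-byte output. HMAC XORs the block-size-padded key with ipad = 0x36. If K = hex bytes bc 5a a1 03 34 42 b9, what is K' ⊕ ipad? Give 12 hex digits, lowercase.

Key hex bytes bc 5a a1 03 34 42 b9 is 7 bytes > B = 6, so hash it first: H(key) = e9, then zero-pad to 6 bytes: K' = e9 00 00 00 00 00.
XOR each byte with 0x36: e9⊕36=df, 00⊕36=36, 00⊕36=36, 00⊕36=36, 00⊕36=36, 00⊕36=36.

df3636363636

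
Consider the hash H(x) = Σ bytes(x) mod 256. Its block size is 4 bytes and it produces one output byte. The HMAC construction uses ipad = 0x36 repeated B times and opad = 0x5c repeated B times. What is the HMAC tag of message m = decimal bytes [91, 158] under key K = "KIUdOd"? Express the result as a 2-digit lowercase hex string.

Key "KIUdOd" = 4b 49 55 64 4f 64 is 6 bytes > B = 4, so hash it first: H(key) = 00, then zero-pad to 4 bytes: K' = 00 00 00 00.
K' ⊕ ipad = 36 36 36 36.  K' ⊕ opad = 5c 5c 5c 5c.
Inner input = (K'⊕ipad) ∥ m = 36 36 36 36 ∥ 5b 9e.
Inner hash: sum = 54+54+54+54+91+158 = 465; mod 256 = 209 → d1.
Outer input = (K'⊕opad) ∥ inner = 5c 5c 5c 5c ∥ d1.
Outer hash (tag): sum = 92+92+92+92+209 = 577; mod 256 = 65 → 41.

41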